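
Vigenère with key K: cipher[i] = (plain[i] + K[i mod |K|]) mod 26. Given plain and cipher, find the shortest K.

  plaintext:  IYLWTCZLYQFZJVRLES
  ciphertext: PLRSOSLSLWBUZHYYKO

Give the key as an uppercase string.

  i= 0: P-I =  7 → H
  i= 1: L-Y = 13 → N
  i= 2: R-L =  6 → G
  i= 3: S-W = 22 → W
  i= 4: O-T = 21 → V
  i= 5: S-C = 16 → Q
  i= 6: L-Z = 12 → M
  i= 7: S-L =  7 → H
  i= 8: L-Y = 13 → N
  i= 9: W-Q =  6 → G
  i=10: B-F = 22 → W
  i=11: U-Z = 21 → V
  i=12: Z-J = 16 → Q
  i=13: H-V = 12 → M
  i=14: Y-R =  7 → H
  i=15: Y-L = 13 → N
  i=16: K-E =  6 → G
  i=17: O-S = 22 → W
  shifts repeat with period 7: HNGWVQM

HNGWVQM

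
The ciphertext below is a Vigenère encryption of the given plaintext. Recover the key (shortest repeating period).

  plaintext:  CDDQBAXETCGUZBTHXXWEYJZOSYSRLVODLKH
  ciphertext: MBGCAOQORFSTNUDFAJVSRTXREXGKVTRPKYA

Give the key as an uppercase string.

KYDMZOT

  i= 0: M-C = 10 → K
  i= 1: B-D = 24 → Y
  i= 2: G-D =  3 → D
  i= 3: C-Q = 12 → M
  i= 4: A-B = 25 → Z
  i= 5: O-A = 14 → O
  i= 6: Q-X = 19 → T
  i= 7: O-E = 10 → K
  i= 8: R-T = 24 → Y
  i= 9: F-C =  3 → D
  i=10: S-G = 12 → M
  i=11: T-U = 25 → Z
  i=12: N-Z = 14 → O
  i=13: U-B = 19 → T
  i=14: D-T = 10 → K
  i=15: F-H = 24 → Y
  i=16: A-X =  3 → D
  i=17: J-X = 12 → M
  i=18: V-W = 25 → Z
  i=19: S-E = 14 → O
  i=20: R-Y = 19 → T
  i=21: T-J = 10 → K
  i=22: X-Z = 24 → Y
  i=23: R-O =  3 → D
  i=24: E-S = 12 → M
  i=25: X-Y = 25 → Z
  i=26: G-S = 14 → O
  i=27: K-R = 19 → T
  i=28: V-L = 10 → K
  i=29: T-V = 24 → Y
  i=30: R-O =  3 → D
  i=31: P-D = 12 → M
  i=32: K-L = 25 → Z
  i=33: Y-K = 14 → O
  i=34: A-H = 19 → T
  shifts repeat with period 7: KYDMZOT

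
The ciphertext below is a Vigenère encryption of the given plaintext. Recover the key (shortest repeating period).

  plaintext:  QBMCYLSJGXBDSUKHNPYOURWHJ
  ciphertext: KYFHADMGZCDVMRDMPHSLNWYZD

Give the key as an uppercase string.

  i= 0: K-Q = 20 → U
  i= 1: Y-B = 23 → X
  i= 2: F-M = 19 → T
  i= 3: H-C =  5 → F
  i= 4: A-Y =  2 → C
  i= 5: D-L = 18 → S
  i= 6: M-S = 20 → U
  i= 7: G-J = 23 → X
  i= 8: Z-G = 19 → T
  i= 9: C-X =  5 → F
  i=10: D-B =  2 → C
  i=11: V-D = 18 → S
  i=12: M-S = 20 → U
  i=13: R-U = 23 → X
  i=14: D-K = 19 → T
  i=15: M-H =  5 → F
  i=16: P-N =  2 → C
  i=17: H-P = 18 → S
  i=18: S-Y = 20 → U
  i=19: L-O = 23 → X
  i=20: N-U = 19 → T
  i=21: W-R =  5 → F
  i=22: Y-W =  2 → C
  i=23: Z-H = 18 → S
  i=24: D-J = 20 → U
  shifts repeat with period 6: UXTFCS

UXTFCS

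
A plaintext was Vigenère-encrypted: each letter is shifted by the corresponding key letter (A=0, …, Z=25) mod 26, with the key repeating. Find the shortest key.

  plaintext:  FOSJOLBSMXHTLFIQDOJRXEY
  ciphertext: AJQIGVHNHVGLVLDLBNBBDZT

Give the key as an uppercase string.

VVYZSKG

  i= 0: A-F = 21 → V
  i= 1: J-O = 21 → V
  i= 2: Q-S = 24 → Y
  i= 3: I-J = 25 → Z
  i= 4: G-O = 18 → S
  i= 5: V-L = 10 → K
  i= 6: H-B =  6 → G
  i= 7: N-S = 21 → V
  i= 8: H-M = 21 → V
  i= 9: V-X = 24 → Y
  i=10: G-H = 25 → Z
  i=11: L-T = 18 → S
  i=12: V-L = 10 → K
  i=13: L-F =  6 → G
  i=14: D-I = 21 → V
  i=15: L-Q = 21 → V
  i=16: B-D = 24 → Y
  i=17: N-O = 25 → Z
  i=18: B-J = 18 → S
  i=19: B-R = 10 → K
  i=20: D-X =  6 → G
  i=21: Z-E = 21 → V
  i=22: T-Y = 21 → V
  shifts repeat with period 7: VVYZSKG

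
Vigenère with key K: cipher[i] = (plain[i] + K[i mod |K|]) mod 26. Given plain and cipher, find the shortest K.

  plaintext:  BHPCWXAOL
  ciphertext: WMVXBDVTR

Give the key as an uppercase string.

  i= 0: W-B = 21 → V
  i= 1: M-H =  5 → F
  i= 2: V-P =  6 → G
  i= 3: X-C = 21 → V
  i= 4: B-W =  5 → F
  i= 5: D-X =  6 → G
  i= 6: V-A = 21 → V
  i= 7: T-O =  5 → F
  i= 8: R-L =  6 → G
  shifts repeat with period 3: VFG

VFG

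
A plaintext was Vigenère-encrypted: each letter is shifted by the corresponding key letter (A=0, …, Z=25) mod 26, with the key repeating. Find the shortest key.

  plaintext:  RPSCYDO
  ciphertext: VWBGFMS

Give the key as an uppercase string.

EHJ

  i= 0: V-R =  4 → E
  i= 1: W-P =  7 → H
  i= 2: B-S =  9 → J
  i= 3: G-C =  4 → E
  i= 4: F-Y =  7 → H
  i= 5: M-D =  9 → J
  i= 6: S-O =  4 → E
  shifts repeat with period 3: EHJ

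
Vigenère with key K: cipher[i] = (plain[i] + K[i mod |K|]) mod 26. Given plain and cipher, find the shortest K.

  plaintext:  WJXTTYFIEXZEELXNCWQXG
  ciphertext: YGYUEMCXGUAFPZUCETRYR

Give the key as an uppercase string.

  i= 0: Y-W =  2 → C
  i= 1: G-J = 23 → X
  i= 2: Y-X =  1 → B
  i= 3: U-T =  1 → B
  i= 4: E-T = 11 → L
  i= 5: M-Y = 14 → O
  i= 6: C-F = 23 → X
  i= 7: X-I = 15 → P
  i= 8: G-E =  2 → C
  i= 9: U-X = 23 → X
  i=10: A-Z =  1 → B
  i=11: F-E =  1 → B
  i=12: P-E = 11 → L
  i=13: Z-L = 14 → O
  i=14: U-X = 23 → X
  i=15: C-N = 15 → P
  i=16: E-C =  2 → C
  i=17: T-W = 23 → X
  i=18: R-Q =  1 → B
  i=19: Y-X =  1 → B
  i=20: R-G = 11 → L
  shifts repeat with period 8: CXBBLOXP

CXBBLOXP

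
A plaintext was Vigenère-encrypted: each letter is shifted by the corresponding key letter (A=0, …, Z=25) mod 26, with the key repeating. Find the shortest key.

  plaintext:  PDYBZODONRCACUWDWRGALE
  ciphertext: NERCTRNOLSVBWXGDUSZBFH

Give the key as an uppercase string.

YBTBUDKA

  i= 0: N-P = 24 → Y
  i= 1: E-D =  1 → B
  i= 2: R-Y = 19 → T
  i= 3: C-B =  1 → B
  i= 4: T-Z = 20 → U
  i= 5: R-O =  3 → D
  i= 6: N-D = 10 → K
  i= 7: O-O =  0 → A
  i= 8: L-N = 24 → Y
  i= 9: S-R =  1 → B
  i=10: V-C = 19 → T
  i=11: B-A =  1 → B
  i=12: W-C = 20 → U
  i=13: X-U =  3 → D
  i=14: G-W = 10 → K
  i=15: D-D =  0 → A
  i=16: U-W = 24 → Y
  i=17: S-R =  1 → B
  i=18: Z-G = 19 → T
  i=19: B-A =  1 → B
  i=20: F-L = 20 → U
  i=21: H-E =  3 → D
  shifts repeat with period 8: YBTBUDKA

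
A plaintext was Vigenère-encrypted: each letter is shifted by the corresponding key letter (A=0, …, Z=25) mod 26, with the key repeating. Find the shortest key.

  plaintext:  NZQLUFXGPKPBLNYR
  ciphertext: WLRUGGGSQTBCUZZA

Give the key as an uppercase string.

  i= 0: W-N =  9 → J
  i= 1: L-Z = 12 → M
  i= 2: R-Q =  1 → B
  i= 3: U-L =  9 → J
  i= 4: G-U = 12 → M
  i= 5: G-F =  1 → B
  i= 6: G-X =  9 → J
  i= 7: S-G = 12 → M
  i= 8: Q-P =  1 → B
  i= 9: T-K =  9 → J
  i=10: B-P = 12 → M
  i=11: C-B =  1 → B
  i=12: U-L =  9 → J
  i=13: Z-N = 12 → M
  i=14: Z-Y =  1 → B
  i=15: A-R =  9 → J
  shifts repeat with period 3: JMB

JMB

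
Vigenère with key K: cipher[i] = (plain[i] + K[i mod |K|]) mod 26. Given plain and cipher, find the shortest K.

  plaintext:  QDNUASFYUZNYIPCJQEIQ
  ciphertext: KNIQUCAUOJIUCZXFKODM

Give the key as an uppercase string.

UKVW

  i= 0: K-Q = 20 → U
  i= 1: N-D = 10 → K
  i= 2: I-N = 21 → V
  i= 3: Q-U = 22 → W
  i= 4: U-A = 20 → U
  i= 5: C-S = 10 → K
  i= 6: A-F = 21 → V
  i= 7: U-Y = 22 → W
  i= 8: O-U = 20 → U
  i= 9: J-Z = 10 → K
  i=10: I-N = 21 → V
  i=11: U-Y = 22 → W
  i=12: C-I = 20 → U
  i=13: Z-P = 10 → K
  i=14: X-C = 21 → V
  i=15: F-J = 22 → W
  i=16: K-Q = 20 → U
  i=17: O-E = 10 → K
  i=18: D-I = 21 → V
  i=19: M-Q = 22 → W
  shifts repeat with period 4: UKVW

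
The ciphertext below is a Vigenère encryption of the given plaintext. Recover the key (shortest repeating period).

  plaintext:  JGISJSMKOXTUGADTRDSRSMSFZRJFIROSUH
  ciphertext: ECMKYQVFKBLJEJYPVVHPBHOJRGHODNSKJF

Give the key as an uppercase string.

VWESPYJ

  i= 0: E-J = 21 → V
  i= 1: C-G = 22 → W
  i= 2: M-I =  4 → E
  i= 3: K-S = 18 → S
  i= 4: Y-J = 15 → P
  i= 5: Q-S = 24 → Y
  i= 6: V-M =  9 → J
  i= 7: F-K = 21 → V
  i= 8: K-O = 22 → W
  i= 9: B-X =  4 → E
  i=10: L-T = 18 → S
  i=11: J-U = 15 → P
  i=12: E-G = 24 → Y
  i=13: J-A =  9 → J
  i=14: Y-D = 21 → V
  i=15: P-T = 22 → W
  i=16: V-R =  4 → E
  i=17: V-D = 18 → S
  i=18: H-S = 15 → P
  i=19: P-R = 24 → Y
  i=20: B-S =  9 → J
  i=21: H-M = 21 → V
  i=22: O-S = 22 → W
  i=23: J-F =  4 → E
  i=24: R-Z = 18 → S
  i=25: G-R = 15 → P
  i=26: H-J = 24 → Y
  i=27: O-F =  9 → J
  i=28: D-I = 21 → V
  i=29: N-R = 22 → W
  i=30: S-O =  4 → E
  i=31: K-S = 18 → S
  i=32: J-U = 15 → P
  i=33: F-H = 24 → Y
  shifts repeat with period 7: VWESPYJ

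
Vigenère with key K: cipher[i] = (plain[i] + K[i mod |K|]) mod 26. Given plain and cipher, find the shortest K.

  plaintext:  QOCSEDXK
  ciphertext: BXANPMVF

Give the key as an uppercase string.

LJYV

  i= 0: B-Q = 11 → L
  i= 1: X-O =  9 → J
  i= 2: A-C = 24 → Y
  i= 3: N-S = 21 → V
  i= 4: P-E = 11 → L
  i= 5: M-D =  9 → J
  i= 6: V-X = 24 → Y
  i= 7: F-K = 21 → V
  shifts repeat with period 4: LJYV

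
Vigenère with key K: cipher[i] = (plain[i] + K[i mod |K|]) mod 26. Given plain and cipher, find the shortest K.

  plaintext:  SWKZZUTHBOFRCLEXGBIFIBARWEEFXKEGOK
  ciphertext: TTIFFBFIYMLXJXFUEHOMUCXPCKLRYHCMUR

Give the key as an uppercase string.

BXYGGHM

  i= 0: T-S =  1 → B
  i= 1: T-W = 23 → X
  i= 2: I-K = 24 → Y
  i= 3: F-Z =  6 → G
  i= 4: F-Z =  6 → G
  i= 5: B-U =  7 → H
  i= 6: F-T = 12 → M
  i= 7: I-H =  1 → B
  i= 8: Y-B = 23 → X
  i= 9: M-O = 24 → Y
  i=10: L-F =  6 → G
  i=11: X-R =  6 → G
  i=12: J-C =  7 → H
  i=13: X-L = 12 → M
  i=14: F-E =  1 → B
  i=15: U-X = 23 → X
  i=16: E-G = 24 → Y
  i=17: H-B =  6 → G
  i=18: O-I =  6 → G
  i=19: M-F =  7 → H
  i=20: U-I = 12 → M
  i=21: C-B =  1 → B
  i=22: X-A = 23 → X
  i=23: P-R = 24 → Y
  i=24: C-W =  6 → G
  i=25: K-E =  6 → G
  i=26: L-E =  7 → H
  i=27: R-F = 12 → M
  i=28: Y-X =  1 → B
  i=29: H-K = 23 → X
  i=30: C-E = 24 → Y
  i=31: M-G =  6 → G
  i=32: U-O =  6 → G
  i=33: R-K =  7 → H
  shifts repeat with period 7: BXYGGHM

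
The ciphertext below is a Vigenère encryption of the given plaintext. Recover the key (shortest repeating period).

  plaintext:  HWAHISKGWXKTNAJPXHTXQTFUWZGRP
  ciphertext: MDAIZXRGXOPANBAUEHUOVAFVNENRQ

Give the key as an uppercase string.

  i= 0: M-H =  5 → F
  i= 1: D-W =  7 → H
  i= 2: A-A =  0 → A
  i= 3: I-H =  1 → B
  i= 4: Z-I = 17 → R
  i= 5: X-S =  5 → F
  i= 6: R-K =  7 → H
  i= 7: G-G =  0 → A
  i= 8: X-W =  1 → B
  i= 9: O-X = 17 → R
  i=10: P-K =  5 → F
  i=11: A-T =  7 → H
  i=12: N-N =  0 → A
  i=13: B-A =  1 → B
  i=14: A-J = 17 → R
  i=15: U-P =  5 → F
  i=16: E-X =  7 → H
  i=17: H-H =  0 → A
  i=18: U-T =  1 → B
  i=19: O-X = 17 → R
  i=20: V-Q =  5 → F
  i=21: A-T =  7 → H
  i=22: F-F =  0 → A
  i=23: V-U =  1 → B
  i=24: N-W = 17 → R
  i=25: E-Z =  5 → F
  i=26: N-G =  7 → H
  i=27: R-R =  0 → A
  i=28: Q-P =  1 → B
  shifts repeat with period 5: FHABR

FHABR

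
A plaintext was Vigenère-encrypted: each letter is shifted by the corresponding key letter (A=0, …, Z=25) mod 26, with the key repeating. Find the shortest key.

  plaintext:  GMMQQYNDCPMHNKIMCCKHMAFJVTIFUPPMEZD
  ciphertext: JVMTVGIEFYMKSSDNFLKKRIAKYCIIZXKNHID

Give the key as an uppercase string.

DJADFIVB

  i= 0: J-G =  3 → D
  i= 1: V-M =  9 → J
  i= 2: M-M =  0 → A
  i= 3: T-Q =  3 → D
  i= 4: V-Q =  5 → F
  i= 5: G-Y =  8 → I
  i= 6: I-N = 21 → V
  i= 7: E-D =  1 → B
  i= 8: F-C =  3 → D
  i= 9: Y-P =  9 → J
  i=10: M-M =  0 → A
  i=11: K-H =  3 → D
  i=12: S-N =  5 → F
  i=13: S-K =  8 → I
  i=14: D-I = 21 → V
  i=15: N-M =  1 → B
  i=16: F-C =  3 → D
  i=17: L-C =  9 → J
  i=18: K-K =  0 → A
  i=19: K-H =  3 → D
  i=20: R-M =  5 → F
  i=21: I-A =  8 → I
  i=22: A-F = 21 → V
  i=23: K-J =  1 → B
  i=24: Y-V =  3 → D
  i=25: C-T =  9 → J
  i=26: I-I =  0 → A
  i=27: I-F =  3 → D
  i=28: Z-U =  5 → F
  i=29: X-P =  8 → I
  i=30: K-P = 21 → V
  i=31: N-M =  1 → B
  i=32: H-E =  3 → D
  i=33: I-Z =  9 → J
  i=34: D-D =  0 → A
  shifts repeat with period 8: DJADFIVB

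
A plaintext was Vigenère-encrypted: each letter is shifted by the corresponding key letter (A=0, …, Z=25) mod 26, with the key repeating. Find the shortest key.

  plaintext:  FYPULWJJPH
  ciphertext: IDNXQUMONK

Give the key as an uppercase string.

DFY

  i= 0: I-F =  3 → D
  i= 1: D-Y =  5 → F
  i= 2: N-P = 24 → Y
  i= 3: X-U =  3 → D
  i= 4: Q-L =  5 → F
  i= 5: U-W = 24 → Y
  i= 6: M-J =  3 → D
  i= 7: O-J =  5 → F
  i= 8: N-P = 24 → Y
  i= 9: K-H =  3 → D
  shifts repeat with period 3: DFY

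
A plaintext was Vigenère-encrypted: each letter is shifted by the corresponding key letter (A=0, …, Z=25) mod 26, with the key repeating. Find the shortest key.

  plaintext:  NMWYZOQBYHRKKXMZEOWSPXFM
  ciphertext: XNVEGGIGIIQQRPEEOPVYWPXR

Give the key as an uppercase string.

  i= 0: X-N = 10 → K
  i= 1: N-M =  1 → B
  i= 2: V-W = 25 → Z
  i= 3: E-Y =  6 → G
  i= 4: G-Z =  7 → H
  i= 5: G-O = 18 → S
  i= 6: I-Q = 18 → S
  i= 7: G-B =  5 → F
  i= 8: I-Y = 10 → K
  i= 9: I-H =  1 → B
  i=10: Q-R = 25 → Z
  i=11: Q-K =  6 → G
  i=12: R-K =  7 → H
  i=13: P-X = 18 → S
  i=14: E-M = 18 → S
  i=15: E-Z =  5 → F
  i=16: O-E = 10 → K
  i=17: P-O =  1 → B
  i=18: V-W = 25 → Z
  i=19: Y-S =  6 → G
  i=20: W-P =  7 → H
  i=21: P-X = 18 → S
  i=22: X-F = 18 → S
  i=23: R-M =  5 → F
  shifts repeat with period 8: KBZGHSSF

KBZGHSSF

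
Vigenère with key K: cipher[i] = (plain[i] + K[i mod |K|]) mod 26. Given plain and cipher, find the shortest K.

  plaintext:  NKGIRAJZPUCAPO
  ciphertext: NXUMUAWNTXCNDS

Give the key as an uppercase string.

  i= 0: N-N =  0 → A
  i= 1: X-K = 13 → N
  i= 2: U-G = 14 → O
  i= 3: M-I =  4 → E
  i= 4: U-R =  3 → D
  i= 5: A-A =  0 → A
  i= 6: W-J = 13 → N
  i= 7: N-Z = 14 → O
  i= 8: T-P =  4 → E
  i= 9: X-U =  3 → D
  i=10: C-C =  0 → A
  i=11: N-A = 13 → N
  i=12: D-P = 14 → O
  i=13: S-O =  4 → E
  shifts repeat with period 5: ANOED

ANOED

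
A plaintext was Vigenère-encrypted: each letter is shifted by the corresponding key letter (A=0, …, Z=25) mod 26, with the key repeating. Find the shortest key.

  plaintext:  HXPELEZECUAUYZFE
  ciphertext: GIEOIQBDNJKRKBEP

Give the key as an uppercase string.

  i= 0: G-H = 25 → Z
  i= 1: I-X = 11 → L
  i= 2: E-P = 15 → P
  i= 3: O-E = 10 → K
  i= 4: I-L = 23 → X
  i= 5: Q-E = 12 → M
  i= 6: B-Z =  2 → C
  i= 7: D-E = 25 → Z
  i= 8: N-C = 11 → L
  i= 9: J-U = 15 → P
  i=10: K-A = 10 → K
  i=11: R-U = 23 → X
  i=12: K-Y = 12 → M
  i=13: B-Z =  2 → C
  i=14: E-F = 25 → Z
  i=15: P-E = 11 → L
  shifts repeat with period 7: ZLPKXMC

ZLPKXMC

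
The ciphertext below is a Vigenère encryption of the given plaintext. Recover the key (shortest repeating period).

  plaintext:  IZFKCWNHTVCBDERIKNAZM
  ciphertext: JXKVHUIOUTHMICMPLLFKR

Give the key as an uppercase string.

  i= 0: J-I =  1 → B
  i= 1: X-Z = 24 → Y
  i= 2: K-F =  5 → F
  i= 3: V-K = 11 → L
  i= 4: H-C =  5 → F
  i= 5: U-W = 24 → Y
  i= 6: I-N = 21 → V
  i= 7: O-H =  7 → H
  i= 8: U-T =  1 → B
  i= 9: T-V = 24 → Y
  i=10: H-C =  5 → F
  i=11: M-B = 11 → L
  i=12: I-D =  5 → F
  i=13: C-E = 24 → Y
  i=14: M-R = 21 → V
  i=15: P-I =  7 → H
  i=16: L-K =  1 → B
  i=17: L-N = 24 → Y
  i=18: F-A =  5 → F
  i=19: K-Z = 11 → L
  i=20: R-M =  5 → F
  shifts repeat with period 8: BYFLFYVH

BYFLFYVH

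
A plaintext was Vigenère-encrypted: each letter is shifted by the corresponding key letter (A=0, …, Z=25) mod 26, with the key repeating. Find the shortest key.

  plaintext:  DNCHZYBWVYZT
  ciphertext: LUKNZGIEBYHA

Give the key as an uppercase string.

  i= 0: L-D =  8 → I
  i= 1: U-N =  7 → H
  i= 2: K-C =  8 → I
  i= 3: N-H =  6 → G
  i= 4: Z-Z =  0 → A
  i= 5: G-Y =  8 → I
  i= 6: I-B =  7 → H
  i= 7: E-W =  8 → I
  i= 8: B-V =  6 → G
  i= 9: Y-Y =  0 → A
  i=10: H-Z =  8 → I
  i=11: A-T =  7 → H
  shifts repeat with period 5: IHIGA

IHIGA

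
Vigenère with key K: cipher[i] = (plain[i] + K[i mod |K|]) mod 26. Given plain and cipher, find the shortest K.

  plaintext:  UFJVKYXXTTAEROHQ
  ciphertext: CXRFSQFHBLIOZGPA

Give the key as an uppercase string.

ISIK

  i= 0: C-U =  8 → I
  i= 1: X-F = 18 → S
  i= 2: R-J =  8 → I
  i= 3: F-V = 10 → K
  i= 4: S-K =  8 → I
  i= 5: Q-Y = 18 → S
  i= 6: F-X =  8 → I
  i= 7: H-X = 10 → K
  i= 8: B-T =  8 → I
  i= 9: L-T = 18 → S
  i=10: I-A =  8 → I
  i=11: O-E = 10 → K
  i=12: Z-R =  8 → I
  i=13: G-O = 18 → S
  i=14: P-H =  8 → I
  i=15: A-Q = 10 → K
  shifts repeat with period 4: ISIK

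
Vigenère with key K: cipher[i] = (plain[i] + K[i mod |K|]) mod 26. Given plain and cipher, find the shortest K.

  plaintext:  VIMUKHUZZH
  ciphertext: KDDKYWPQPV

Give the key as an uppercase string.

  i= 0: K-V = 15 → P
  i= 1: D-I = 21 → V
  i= 2: D-M = 17 → R
  i= 3: K-U = 16 → Q
  i= 4: Y-K = 14 → O
  i= 5: W-H = 15 → P
  i= 6: P-U = 21 → V
  i= 7: Q-Z = 17 → R
  i= 8: P-Z = 16 → Q
  i= 9: V-H = 14 → O
  shifts repeat with period 5: PVRQO

PVRQO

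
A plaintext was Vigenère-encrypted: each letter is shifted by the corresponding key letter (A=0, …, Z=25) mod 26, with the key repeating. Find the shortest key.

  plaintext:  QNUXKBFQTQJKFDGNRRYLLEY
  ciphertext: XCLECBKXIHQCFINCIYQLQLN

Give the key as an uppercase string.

HPRHSAF

  i= 0: X-Q =  7 → H
  i= 1: C-N = 15 → P
  i= 2: L-U = 17 → R
  i= 3: E-X =  7 → H
  i= 4: C-K = 18 → S
  i= 5: B-B =  0 → A
  i= 6: K-F =  5 → F
  i= 7: X-Q =  7 → H
  i= 8: I-T = 15 → P
  i= 9: H-Q = 17 → R
  i=10: Q-J =  7 → H
  i=11: C-K = 18 → S
  i=12: F-F =  0 → A
  i=13: I-D =  5 → F
  i=14: N-G =  7 → H
  i=15: C-N = 15 → P
  i=16: I-R = 17 → R
  i=17: Y-R =  7 → H
  i=18: Q-Y = 18 → S
  i=19: L-L =  0 → A
  i=20: Q-L =  5 → F
  i=21: L-E =  7 → H
  i=22: N-Y = 15 → P
  shifts repeat with period 7: HPRHSAF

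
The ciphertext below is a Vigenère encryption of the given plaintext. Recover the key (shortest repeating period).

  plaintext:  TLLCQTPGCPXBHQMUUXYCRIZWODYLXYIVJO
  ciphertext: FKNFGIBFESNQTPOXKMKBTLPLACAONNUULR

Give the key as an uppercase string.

  i= 0: F-T = 12 → M
  i= 1: K-L = 25 → Z
  i= 2: N-L =  2 → C
  i= 3: F-C =  3 → D
  i= 4: G-Q = 16 → Q
  i= 5: I-T = 15 → P
  i= 6: B-P = 12 → M
  i= 7: F-G = 25 → Z
  i= 8: E-C =  2 → C
  i= 9: S-P =  3 → D
  i=10: N-X = 16 → Q
  i=11: Q-B = 15 → P
  i=12: T-H = 12 → M
  i=13: P-Q = 25 → Z
  i=14: O-M =  2 → C
  i=15: X-U =  3 → D
  i=16: K-U = 16 → Q
  i=17: M-X = 15 → P
  i=18: K-Y = 12 → M
  i=19: B-C = 25 → Z
  i=20: T-R =  2 → C
  i=21: L-I =  3 → D
  i=22: P-Z = 16 → Q
  i=23: L-W = 15 → P
  i=24: A-O = 12 → M
  i=25: C-D = 25 → Z
  i=26: A-Y =  2 → C
  i=27: O-L =  3 → D
  i=28: N-X = 16 → Q
  i=29: N-Y = 15 → P
  i=30: U-I = 12 → M
  i=31: U-V = 25 → Z
  i=32: L-J =  2 → C
  i=33: R-O =  3 → D
  shifts repeat with period 6: MZCDQP

MZCDQP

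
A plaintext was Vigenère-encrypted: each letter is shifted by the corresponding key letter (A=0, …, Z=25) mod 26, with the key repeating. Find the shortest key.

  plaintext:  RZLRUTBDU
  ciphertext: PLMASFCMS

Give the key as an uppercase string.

YMBJ

  i= 0: P-R = 24 → Y
  i= 1: L-Z = 12 → M
  i= 2: M-L =  1 → B
  i= 3: A-R =  9 → J
  i= 4: S-U = 24 → Y
  i= 5: F-T = 12 → M
  i= 6: C-B =  1 → B
  i= 7: M-D =  9 → J
  i= 8: S-U = 24 → Y
  shifts repeat with period 4: YMBJ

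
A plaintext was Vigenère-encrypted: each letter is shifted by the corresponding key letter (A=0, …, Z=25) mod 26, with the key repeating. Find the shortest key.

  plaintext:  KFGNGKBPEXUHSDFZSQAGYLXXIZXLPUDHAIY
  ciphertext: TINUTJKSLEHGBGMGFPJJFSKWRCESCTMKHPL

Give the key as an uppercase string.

JDHHNZ

  i= 0: T-K =  9 → J
  i= 1: I-F =  3 → D
  i= 2: N-G =  7 → H
  i= 3: U-N =  7 → H
  i= 4: T-G = 13 → N
  i= 5: J-K = 25 → Z
  i= 6: K-B =  9 → J
  i= 7: S-P =  3 → D
  i= 8: L-E =  7 → H
  i= 9: E-X =  7 → H
  i=10: H-U = 13 → N
  i=11: G-H = 25 → Z
  i=12: B-S =  9 → J
  i=13: G-D =  3 → D
  i=14: M-F =  7 → H
  i=15: G-Z =  7 → H
  i=16: F-S = 13 → N
  i=17: P-Q = 25 → Z
  i=18: J-A =  9 → J
  i=19: J-G =  3 → D
  i=20: F-Y =  7 → H
  i=21: S-L =  7 → H
  i=22: K-X = 13 → N
  i=23: W-X = 25 → Z
  i=24: R-I =  9 → J
  i=25: C-Z =  3 → D
  i=26: E-X =  7 → H
  i=27: S-L =  7 → H
  i=28: C-P = 13 → N
  i=29: T-U = 25 → Z
  i=30: M-D =  9 → J
  i=31: K-H =  3 → D
  i=32: H-A =  7 → H
  i=33: P-I =  7 → H
  i=34: L-Y = 13 → N
  shifts repeat with period 6: JDHHNZ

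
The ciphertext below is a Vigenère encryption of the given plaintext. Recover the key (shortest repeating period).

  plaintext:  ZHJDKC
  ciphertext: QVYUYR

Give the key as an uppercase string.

ROP

  i= 0: Q-Z = 17 → R
  i= 1: V-H = 14 → O
  i= 2: Y-J = 15 → P
  i= 3: U-D = 17 → R
  i= 4: Y-K = 14 → O
  i= 5: R-C = 15 → P
  shifts repeat with period 3: ROP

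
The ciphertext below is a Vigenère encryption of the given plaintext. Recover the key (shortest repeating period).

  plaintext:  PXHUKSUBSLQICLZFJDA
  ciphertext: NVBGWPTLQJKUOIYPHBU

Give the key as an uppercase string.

YYUMMXZK

  i= 0: N-P = 24 → Y
  i= 1: V-X = 24 → Y
  i= 2: B-H = 20 → U
  i= 3: G-U = 12 → M
  i= 4: W-K = 12 → M
  i= 5: P-S = 23 → X
  i= 6: T-U = 25 → Z
  i= 7: L-B = 10 → K
  i= 8: Q-S = 24 → Y
  i= 9: J-L = 24 → Y
  i=10: K-Q = 20 → U
  i=11: U-I = 12 → M
  i=12: O-C = 12 → M
  i=13: I-L = 23 → X
  i=14: Y-Z = 25 → Z
  i=15: P-F = 10 → K
  i=16: H-J = 24 → Y
  i=17: B-D = 24 → Y
  i=18: U-A = 20 → U
  shifts repeat with period 8: YYUMMXZK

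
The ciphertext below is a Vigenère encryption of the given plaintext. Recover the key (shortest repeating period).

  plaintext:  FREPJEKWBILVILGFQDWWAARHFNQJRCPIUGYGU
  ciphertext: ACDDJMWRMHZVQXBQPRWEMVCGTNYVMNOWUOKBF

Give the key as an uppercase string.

VLZOAIM

  i= 0: A-F = 21 → V
  i= 1: C-R = 11 → L
  i= 2: D-E = 25 → Z
  i= 3: D-P = 14 → O
  i= 4: J-J =  0 → A
  i= 5: M-E =  8 → I
  i= 6: W-K = 12 → M
  i= 7: R-W = 21 → V
  i= 8: M-B = 11 → L
  i= 9: H-I = 25 → Z
  i=10: Z-L = 14 → O
  i=11: V-V =  0 → A
  i=12: Q-I =  8 → I
  i=13: X-L = 12 → M
  i=14: B-G = 21 → V
  i=15: Q-F = 11 → L
  i=16: P-Q = 25 → Z
  i=17: R-D = 14 → O
  i=18: W-W =  0 → A
  i=19: E-W =  8 → I
  i=20: M-A = 12 → M
  i=21: V-A = 21 → V
  i=22: C-R = 11 → L
  i=23: G-H = 25 → Z
  i=24: T-F = 14 → O
  i=25: N-N =  0 → A
  i=26: Y-Q =  8 → I
  i=27: V-J = 12 → M
  i=28: M-R = 21 → V
  i=29: N-C = 11 → L
  i=30: O-P = 25 → Z
  i=31: W-I = 14 → O
  i=32: U-U =  0 → A
  i=33: O-G =  8 → I
  i=34: K-Y = 12 → M
  i=35: B-G = 21 → V
  i=36: F-U = 11 → L
  shifts repeat with period 7: VLZOAIM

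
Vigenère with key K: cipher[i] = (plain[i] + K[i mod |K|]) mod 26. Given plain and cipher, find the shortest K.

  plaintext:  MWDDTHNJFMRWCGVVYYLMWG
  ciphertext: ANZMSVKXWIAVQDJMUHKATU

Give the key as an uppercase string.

  i= 0: A-M = 14 → O
  i= 1: N-W = 17 → R
  i= 2: Z-D = 22 → W
  i= 3: M-D =  9 → J
  i= 4: S-T = 25 → Z
  i= 5: V-H = 14 → O
  i= 6: K-N = 23 → X
  i= 7: X-J = 14 → O
  i= 8: W-F = 17 → R
  i= 9: I-M = 22 → W
  i=10: A-R =  9 → J
  i=11: V-W = 25 → Z
  i=12: Q-C = 14 → O
  i=13: D-G = 23 → X
  i=14: J-V = 14 → O
  i=15: M-V = 17 → R
  i=16: U-Y = 22 → W
  i=17: H-Y =  9 → J
  i=18: K-L = 25 → Z
  i=19: A-M = 14 → O
  i=20: T-W = 23 → X
  i=21: U-G = 14 → O
  shifts repeat with period 7: ORWJZOX

ORWJZOX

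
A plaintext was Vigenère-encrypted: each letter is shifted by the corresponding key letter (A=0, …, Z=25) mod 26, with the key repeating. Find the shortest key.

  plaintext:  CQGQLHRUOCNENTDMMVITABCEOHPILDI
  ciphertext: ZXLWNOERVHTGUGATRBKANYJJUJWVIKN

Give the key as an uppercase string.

XHFGCHN

  i= 0: Z-C = 23 → X
  i= 1: X-Q =  7 → H
  i= 2: L-G =  5 → F
  i= 3: W-Q =  6 → G
  i= 4: N-L =  2 → C
  i= 5: O-H =  7 → H
  i= 6: E-R = 13 → N
  i= 7: R-U = 23 → X
  i= 8: V-O =  7 → H
  i= 9: H-C =  5 → F
  i=10: T-N =  6 → G
  i=11: G-E =  2 → C
  i=12: U-N =  7 → H
  i=13: G-T = 13 → N
  i=14: A-D = 23 → X
  i=15: T-M =  7 → H
  i=16: R-M =  5 → F
  i=17: B-V =  6 → G
  i=18: K-I =  2 → C
  i=19: A-T =  7 → H
  i=20: N-A = 13 → N
  i=21: Y-B = 23 → X
  i=22: J-C =  7 → H
  i=23: J-E =  5 → F
  i=24: U-O =  6 → G
  i=25: J-H =  2 → C
  i=26: W-P =  7 → H
  i=27: V-I = 13 → N
  i=28: I-L = 23 → X
  i=29: K-D =  7 → H
  i=30: N-I =  5 → F
  shifts repeat with period 7: XHFGCHN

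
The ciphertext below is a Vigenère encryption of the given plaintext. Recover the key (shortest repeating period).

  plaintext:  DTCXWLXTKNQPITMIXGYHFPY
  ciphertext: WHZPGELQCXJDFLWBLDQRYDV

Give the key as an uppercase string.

TOXSK

  i= 0: W-D = 19 → T
  i= 1: H-T = 14 → O
  i= 2: Z-C = 23 → X
  i= 3: P-X = 18 → S
  i= 4: G-W = 10 → K
  i= 5: E-L = 19 → T
  i= 6: L-X = 14 → O
  i= 7: Q-T = 23 → X
  i= 8: C-K = 18 → S
  i= 9: X-N = 10 → K
  i=10: J-Q = 19 → T
  i=11: D-P = 14 → O
  i=12: F-I = 23 → X
  i=13: L-T = 18 → S
  i=14: W-M = 10 → K
  i=15: B-I = 19 → T
  i=16: L-X = 14 → O
  i=17: D-G = 23 → X
  i=18: Q-Y = 18 → S
  i=19: R-H = 10 → K
  i=20: Y-F = 19 → T
  i=21: D-P = 14 → O
  i=22: V-Y = 23 → X
  shifts repeat with period 5: TOXSK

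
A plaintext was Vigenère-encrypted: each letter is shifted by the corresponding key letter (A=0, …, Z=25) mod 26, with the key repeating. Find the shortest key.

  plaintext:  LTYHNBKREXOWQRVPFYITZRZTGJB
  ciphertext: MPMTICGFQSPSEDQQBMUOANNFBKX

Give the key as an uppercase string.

  i= 0: M-L =  1 → B
  i= 1: P-T = 22 → W
  i= 2: M-Y = 14 → O
  i= 3: T-H = 12 → M
  i= 4: I-N = 21 → V
  i= 5: C-B =  1 → B
  i= 6: G-K = 22 → W
  i= 7: F-R = 14 → O
  i= 8: Q-E = 12 → M
  i= 9: S-X = 21 → V
  i=10: P-O =  1 → B
  i=11: S-W = 22 → W
  i=12: E-Q = 14 → O
  i=13: D-R = 12 → M
  i=14: Q-V = 21 → V
  i=15: Q-P =  1 → B
  i=16: B-F = 22 → W
  i=17: M-Y = 14 → O
  i=18: U-I = 12 → M
  i=19: O-T = 21 → V
  i=20: A-Z =  1 → B
  i=21: N-R = 22 → W
  i=22: N-Z = 14 → O
  i=23: F-T = 12 → M
  i=24: B-G = 21 → V
  i=25: K-J =  1 → B
  i=26: X-B = 22 → W
  shifts repeat with period 5: BWOMV

BWOMV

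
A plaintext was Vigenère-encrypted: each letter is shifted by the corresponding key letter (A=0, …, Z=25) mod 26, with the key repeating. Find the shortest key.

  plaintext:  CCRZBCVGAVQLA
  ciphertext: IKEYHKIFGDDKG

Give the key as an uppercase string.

  i= 0: I-C =  6 → G
  i= 1: K-C =  8 → I
  i= 2: E-R = 13 → N
  i= 3: Y-Z = 25 → Z
  i= 4: H-B =  6 → G
  i= 5: K-C =  8 → I
  i= 6: I-V = 13 → N
  i= 7: F-G = 25 → Z
  i= 8: G-A =  6 → G
  i= 9: D-V =  8 → I
  i=10: D-Q = 13 → N
  i=11: K-L = 25 → Z
  i=12: G-A =  6 → G
  shifts repeat with period 4: GINZ

GINZ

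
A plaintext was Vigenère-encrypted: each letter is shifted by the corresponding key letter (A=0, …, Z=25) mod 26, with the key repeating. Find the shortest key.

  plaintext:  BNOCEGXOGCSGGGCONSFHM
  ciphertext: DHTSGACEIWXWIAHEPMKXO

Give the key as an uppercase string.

CUFQ

  i= 0: D-B =  2 → C
  i= 1: H-N = 20 → U
  i= 2: T-O =  5 → F
  i= 3: S-C = 16 → Q
  i= 4: G-E =  2 → C
  i= 5: A-G = 20 → U
  i= 6: C-X =  5 → F
  i= 7: E-O = 16 → Q
  i= 8: I-G =  2 → C
  i= 9: W-C = 20 → U
  i=10: X-S =  5 → F
  i=11: W-G = 16 → Q
  i=12: I-G =  2 → C
  i=13: A-G = 20 → U
  i=14: H-C =  5 → F
  i=15: E-O = 16 → Q
  i=16: P-N =  2 → C
  i=17: M-S = 20 → U
  i=18: K-F =  5 → F
  i=19: X-H = 16 → Q
  i=20: O-M =  2 → C
  shifts repeat with period 4: CUFQ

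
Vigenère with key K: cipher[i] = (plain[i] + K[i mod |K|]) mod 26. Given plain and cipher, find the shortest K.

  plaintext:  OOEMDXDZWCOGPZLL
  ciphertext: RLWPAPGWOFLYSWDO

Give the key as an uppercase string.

  i= 0: R-O =  3 → D
  i= 1: L-O = 23 → X
  i= 2: W-E = 18 → S
  i= 3: P-M =  3 → D
  i= 4: A-D = 23 → X
  i= 5: P-X = 18 → S
  i= 6: G-D =  3 → D
  i= 7: W-Z = 23 → X
  i= 8: O-W = 18 → S
  i= 9: F-C =  3 → D
  i=10: L-O = 23 → X
  i=11: Y-G = 18 → S
  i=12: S-P =  3 → D
  i=13: W-Z = 23 → X
  i=14: D-L = 18 → S
  i=15: O-L =  3 → D
  shifts repeat with period 3: DXS

DXS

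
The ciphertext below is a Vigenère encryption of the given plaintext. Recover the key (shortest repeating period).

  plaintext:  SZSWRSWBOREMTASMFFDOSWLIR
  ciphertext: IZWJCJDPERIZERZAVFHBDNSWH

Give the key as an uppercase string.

QAENLRHO

  i= 0: I-S = 16 → Q
  i= 1: Z-Z =  0 → A
  i= 2: W-S =  4 → E
  i= 3: J-W = 13 → N
  i= 4: C-R = 11 → L
  i= 5: J-S = 17 → R
  i= 6: D-W =  7 → H
  i= 7: P-B = 14 → O
  i= 8: E-O = 16 → Q
  i= 9: R-R =  0 → A
  i=10: I-E =  4 → E
  i=11: Z-M = 13 → N
  i=12: E-T = 11 → L
  i=13: R-A = 17 → R
  i=14: Z-S =  7 → H
  i=15: A-M = 14 → O
  i=16: V-F = 16 → Q
  i=17: F-F =  0 → A
  i=18: H-D =  4 → E
  i=19: B-O = 13 → N
  i=20: D-S = 11 → L
  i=21: N-W = 17 → R
  i=22: S-L =  7 → H
  i=23: W-I = 14 → O
  i=24: H-R = 16 → Q
  shifts repeat with period 8: QAENLRHO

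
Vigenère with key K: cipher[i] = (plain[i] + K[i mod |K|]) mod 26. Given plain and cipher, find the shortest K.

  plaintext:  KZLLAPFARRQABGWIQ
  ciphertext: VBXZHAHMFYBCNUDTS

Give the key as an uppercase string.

LCMOH

  i= 0: V-K = 11 → L
  i= 1: B-Z =  2 → C
  i= 2: X-L = 12 → M
  i= 3: Z-L = 14 → O
  i= 4: H-A =  7 → H
  i= 5: A-P = 11 → L
  i= 6: H-F =  2 → C
  i= 7: M-A = 12 → M
  i= 8: F-R = 14 → O
  i= 9: Y-R =  7 → H
  i=10: B-Q = 11 → L
  i=11: C-A =  2 → C
  i=12: N-B = 12 → M
  i=13: U-G = 14 → O
  i=14: D-W =  7 → H
  i=15: T-I = 11 → L
  i=16: S-Q =  2 → C
  shifts repeat with period 5: LCMOH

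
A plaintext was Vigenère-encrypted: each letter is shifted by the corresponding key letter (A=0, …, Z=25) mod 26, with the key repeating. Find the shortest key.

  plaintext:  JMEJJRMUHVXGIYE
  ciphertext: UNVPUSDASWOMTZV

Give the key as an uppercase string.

  i= 0: U-J = 11 → L
  i= 1: N-M =  1 → B
  i= 2: V-E = 17 → R
  i= 3: P-J =  6 → G
  i= 4: U-J = 11 → L
  i= 5: S-R =  1 → B
  i= 6: D-M = 17 → R
  i= 7: A-U =  6 → G
  i= 8: S-H = 11 → L
  i= 9: W-V =  1 → B
  i=10: O-X = 17 → R
  i=11: M-G =  6 → G
  i=12: T-I = 11 → L
  i=13: Z-Y =  1 → B
  i=14: V-E = 17 → R
  shifts repeat with period 4: LBRG

LBRG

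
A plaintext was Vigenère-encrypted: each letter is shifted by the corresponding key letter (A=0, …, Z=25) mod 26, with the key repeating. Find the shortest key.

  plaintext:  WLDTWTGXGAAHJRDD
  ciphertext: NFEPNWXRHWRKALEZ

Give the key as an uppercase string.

RUBWRD

  i= 0: N-W = 17 → R
  i= 1: F-L = 20 → U
  i= 2: E-D =  1 → B
  i= 3: P-T = 22 → W
  i= 4: N-W = 17 → R
  i= 5: W-T =  3 → D
  i= 6: X-G = 17 → R
  i= 7: R-X = 20 → U
  i= 8: H-G =  1 → B
  i= 9: W-A = 22 → W
  i=10: R-A = 17 → R
  i=11: K-H =  3 → D
  i=12: A-J = 17 → R
  i=13: L-R = 20 → U
  i=14: E-D =  1 → B
  i=15: Z-D = 22 → W
  shifts repeat with period 6: RUBWRD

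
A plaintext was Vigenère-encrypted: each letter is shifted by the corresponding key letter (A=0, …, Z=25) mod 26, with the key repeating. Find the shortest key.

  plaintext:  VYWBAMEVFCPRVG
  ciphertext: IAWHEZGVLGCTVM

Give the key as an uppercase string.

NCAGE

  i= 0: I-V = 13 → N
  i= 1: A-Y =  2 → C
  i= 2: W-W =  0 → A
  i= 3: H-B =  6 → G
  i= 4: E-A =  4 → E
  i= 5: Z-M = 13 → N
  i= 6: G-E =  2 → C
  i= 7: V-V =  0 → A
  i= 8: L-F =  6 → G
  i= 9: G-C =  4 → E
  i=10: C-P = 13 → N
  i=11: T-R =  2 → C
  i=12: V-V =  0 → A
  i=13: M-G =  6 → G
  shifts repeat with period 5: NCAGE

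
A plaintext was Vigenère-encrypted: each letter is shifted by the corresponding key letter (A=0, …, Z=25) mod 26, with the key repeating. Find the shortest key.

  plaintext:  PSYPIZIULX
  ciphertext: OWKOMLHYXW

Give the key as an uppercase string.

  i= 0: O-P = 25 → Z
  i= 1: W-S =  4 → E
  i= 2: K-Y = 12 → M
  i= 3: O-P = 25 → Z
  i= 4: M-I =  4 → E
  i= 5: L-Z = 12 → M
  i= 6: H-I = 25 → Z
  i= 7: Y-U =  4 → E
  i= 8: X-L = 12 → M
  i= 9: W-X = 25 → Z
  shifts repeat with period 3: ZEM

ZEM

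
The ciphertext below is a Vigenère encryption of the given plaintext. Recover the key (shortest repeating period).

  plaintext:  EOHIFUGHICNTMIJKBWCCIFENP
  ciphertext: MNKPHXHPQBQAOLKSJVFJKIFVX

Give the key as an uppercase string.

IZDHCDBI

  i= 0: M-E =  8 → I
  i= 1: N-O = 25 → Z
  i= 2: K-H =  3 → D
  i= 3: P-I =  7 → H
  i= 4: H-F =  2 → C
  i= 5: X-U =  3 → D
  i= 6: H-G =  1 → B
  i= 7: P-H =  8 → I
  i= 8: Q-I =  8 → I
  i= 9: B-C = 25 → Z
  i=10: Q-N =  3 → D
  i=11: A-T =  7 → H
  i=12: O-M =  2 → C
  i=13: L-I =  3 → D
  i=14: K-J =  1 → B
  i=15: S-K =  8 → I
  i=16: J-B =  8 → I
  i=17: V-W = 25 → Z
  i=18: F-C =  3 → D
  i=19: J-C =  7 → H
  i=20: K-I =  2 → C
  i=21: I-F =  3 → D
  i=22: F-E =  1 → B
  i=23: V-N =  8 → I
  i=24: X-P =  8 → I
  shifts repeat with period 8: IZDHCDBI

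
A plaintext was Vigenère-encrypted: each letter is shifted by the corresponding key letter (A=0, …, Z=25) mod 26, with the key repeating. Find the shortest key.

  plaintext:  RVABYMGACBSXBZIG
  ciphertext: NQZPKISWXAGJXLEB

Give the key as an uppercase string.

WVZOMWM

  i= 0: N-R = 22 → W
  i= 1: Q-V = 21 → V
  i= 2: Z-A = 25 → Z
  i= 3: P-B = 14 → O
  i= 4: K-Y = 12 → M
  i= 5: I-M = 22 → W
  i= 6: S-G = 12 → M
  i= 7: W-A = 22 → W
  i= 8: X-C = 21 → V
  i= 9: A-B = 25 → Z
  i=10: G-S = 14 → O
  i=11: J-X = 12 → M
  i=12: X-B = 22 → W
  i=13: L-Z = 12 → M
  i=14: E-I = 22 → W
  i=15: B-G = 21 → V
  shifts repeat with period 7: WVZOMWM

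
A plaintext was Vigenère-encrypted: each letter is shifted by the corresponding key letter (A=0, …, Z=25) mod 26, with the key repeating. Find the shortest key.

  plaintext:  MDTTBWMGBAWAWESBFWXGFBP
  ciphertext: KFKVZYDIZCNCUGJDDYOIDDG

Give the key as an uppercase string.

YCRC

  i= 0: K-M = 24 → Y
  i= 1: F-D =  2 → C
  i= 2: K-T = 17 → R
  i= 3: V-T =  2 → C
  i= 4: Z-B = 24 → Y
  i= 5: Y-W =  2 → C
  i= 6: D-M = 17 → R
  i= 7: I-G =  2 → C
  i= 8: Z-B = 24 → Y
  i= 9: C-A =  2 → C
  i=10: N-W = 17 → R
  i=11: C-A =  2 → C
  i=12: U-W = 24 → Y
  i=13: G-E =  2 → C
  i=14: J-S = 17 → R
  i=15: D-B =  2 → C
  i=16: D-F = 24 → Y
  i=17: Y-W =  2 → C
  i=18: O-X = 17 → R
  i=19: I-G =  2 → C
  i=20: D-F = 24 → Y
  i=21: D-B =  2 → C
  i=22: G-P = 17 → R
  shifts repeat with period 4: YCRC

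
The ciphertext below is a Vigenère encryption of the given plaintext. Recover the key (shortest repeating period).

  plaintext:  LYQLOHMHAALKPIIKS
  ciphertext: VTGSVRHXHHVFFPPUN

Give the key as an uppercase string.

  i= 0: V-L = 10 → K
  i= 1: T-Y = 21 → V
  i= 2: G-Q = 16 → Q
  i= 3: S-L =  7 → H
  i= 4: V-O =  7 → H
  i= 5: R-H = 10 → K
  i= 6: H-M = 21 → V
  i= 7: X-H = 16 → Q
  i= 8: H-A =  7 → H
  i= 9: H-A =  7 → H
  i=10: V-L = 10 → K
  i=11: F-K = 21 → V
  i=12: F-P = 16 → Q
  i=13: P-I =  7 → H
  i=14: P-I =  7 → H
  i=15: U-K = 10 → K
  i=16: N-S = 21 → V
  shifts repeat with period 5: KVQHH

KVQHH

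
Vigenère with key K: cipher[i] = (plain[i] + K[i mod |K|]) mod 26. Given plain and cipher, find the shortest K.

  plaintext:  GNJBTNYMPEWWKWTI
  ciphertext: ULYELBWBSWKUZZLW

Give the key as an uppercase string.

  i= 0: U-G = 14 → O
  i= 1: L-N = 24 → Y
  i= 2: Y-J = 15 → P
  i= 3: E-B =  3 → D
  i= 4: L-T = 18 → S
  i= 5: B-N = 14 → O
  i= 6: W-Y = 24 → Y
  i= 7: B-M = 15 → P
  i= 8: S-P =  3 → D
  i= 9: W-E = 18 → S
  i=10: K-W = 14 → O
  i=11: U-W = 24 → Y
  i=12: Z-K = 15 → P
  i=13: Z-W =  3 → D
  i=14: L-T = 18 → S
  i=15: W-I = 14 → O
  shifts repeat with period 5: OYPDS

OYPDS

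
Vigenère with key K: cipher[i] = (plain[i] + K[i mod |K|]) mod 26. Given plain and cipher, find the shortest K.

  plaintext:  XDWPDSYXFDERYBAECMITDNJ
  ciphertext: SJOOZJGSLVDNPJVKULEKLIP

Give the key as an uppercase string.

  i= 0: S-X = 21 → V
  i= 1: J-D =  6 → G
  i= 2: O-W = 18 → S
  i= 3: O-P = 25 → Z
  i= 4: Z-D = 22 → W
  i= 5: J-S = 17 → R
  i= 6: G-Y =  8 → I
  i= 7: S-X = 21 → V
  i= 8: L-F =  6 → G
  i= 9: V-D = 18 → S
  i=10: D-E = 25 → Z
  i=11: N-R = 22 → W
  i=12: P-Y = 17 → R
  i=13: J-B =  8 → I
  i=14: V-A = 21 → V
  i=15: K-E =  6 → G
  i=16: U-C = 18 → S
  i=17: L-M = 25 → Z
  i=18: E-I = 22 → W
  i=19: K-T = 17 → R
  i=20: L-D =  8 → I
  i=21: I-N = 21 → V
  i=22: P-J =  6 → G
  shifts repeat with period 7: VGSZWRI

VGSZWRI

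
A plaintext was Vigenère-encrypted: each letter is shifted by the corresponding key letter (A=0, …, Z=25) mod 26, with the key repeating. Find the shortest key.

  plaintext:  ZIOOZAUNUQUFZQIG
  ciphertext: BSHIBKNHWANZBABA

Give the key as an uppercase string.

  i= 0: B-Z =  2 → C
  i= 1: S-I = 10 → K
  i= 2: H-O = 19 → T
  i= 3: I-O = 20 → U
  i= 4: B-Z =  2 → C
  i= 5: K-A = 10 → K
  i= 6: N-U = 19 → T
  i= 7: H-N = 20 → U
  i= 8: W-U =  2 → C
  i= 9: A-Q = 10 → K
  i=10: N-U = 19 → T
  i=11: Z-F = 20 → U
  i=12: B-Z =  2 → C
  i=13: A-Q = 10 → K
  i=14: B-I = 19 → T
  i=15: A-G = 20 → U
  shifts repeat with period 4: CKTU

CKTU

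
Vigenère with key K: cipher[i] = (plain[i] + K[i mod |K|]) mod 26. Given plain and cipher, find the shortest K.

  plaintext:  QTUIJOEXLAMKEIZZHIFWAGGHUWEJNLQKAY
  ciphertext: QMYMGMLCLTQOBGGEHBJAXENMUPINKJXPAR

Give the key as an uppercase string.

ATEEXYHF

  i= 0: Q-Q =  0 → A
  i= 1: M-T = 19 → T
  i= 2: Y-U =  4 → E
  i= 3: M-I =  4 → E
  i= 4: G-J = 23 → X
  i= 5: M-O = 24 → Y
  i= 6: L-E =  7 → H
  i= 7: C-X =  5 → F
  i= 8: L-L =  0 → A
  i= 9: T-A = 19 → T
  i=10: Q-M =  4 → E
  i=11: O-K =  4 → E
  i=12: B-E = 23 → X
  i=13: G-I = 24 → Y
  i=14: G-Z =  7 → H
  i=15: E-Z =  5 → F
  i=16: H-H =  0 → A
  i=17: B-I = 19 → T
  i=18: J-F =  4 → E
  i=19: A-W =  4 → E
  i=20: X-A = 23 → X
  i=21: E-G = 24 → Y
  i=22: N-G =  7 → H
  i=23: M-H =  5 → F
  i=24: U-U =  0 → A
  i=25: P-W = 19 → T
  i=26: I-E =  4 → E
  i=27: N-J =  4 → E
  i=28: K-N = 23 → X
  i=29: J-L = 24 → Y
  i=30: X-Q =  7 → H
  i=31: P-K =  5 → F
  i=32: A-A =  0 → A
  i=33: R-Y = 19 → T
  shifts repeat with period 8: ATEEXYHF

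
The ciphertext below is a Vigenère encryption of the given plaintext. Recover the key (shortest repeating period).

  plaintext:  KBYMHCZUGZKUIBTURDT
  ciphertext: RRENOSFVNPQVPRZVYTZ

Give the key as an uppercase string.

  i= 0: R-K =  7 → H
  i= 1: R-B = 16 → Q
  i= 2: E-Y =  6 → G
  i= 3: N-M =  1 → B
  i= 4: O-H =  7 → H
  i= 5: S-C = 16 → Q
  i= 6: F-Z =  6 → G
  i= 7: V-U =  1 → B
  i= 8: N-G =  7 → H
  i= 9: P-Z = 16 → Q
  i=10: Q-K =  6 → G
  i=11: V-U =  1 → B
  i=12: P-I =  7 → H
  i=13: R-B = 16 → Q
  i=14: Z-T =  6 → G
  i=15: V-U =  1 → B
  i=16: Y-R =  7 → H
  i=17: T-D = 16 → Q
  i=18: Z-T =  6 → G
  shifts repeat with period 4: HQGB

HQGB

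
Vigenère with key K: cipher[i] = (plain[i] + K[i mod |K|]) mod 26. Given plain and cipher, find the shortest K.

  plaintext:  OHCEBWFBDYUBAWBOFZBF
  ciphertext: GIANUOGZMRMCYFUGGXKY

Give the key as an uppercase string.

  i= 0: G-O = 18 → S
  i= 1: I-H =  1 → B
  i= 2: A-C = 24 → Y
  i= 3: N-E =  9 → J
  i= 4: U-B = 19 → T
  i= 5: O-W = 18 → S
  i= 6: G-F =  1 → B
  i= 7: Z-B = 24 → Y
  i= 8: M-D =  9 → J
  i= 9: R-Y = 19 → T
  i=10: M-U = 18 → S
  i=11: C-B =  1 → B
  i=12: Y-A = 24 → Y
  i=13: F-W =  9 → J
  i=14: U-B = 19 → T
  i=15: G-O = 18 → S
  i=16: G-F =  1 → B
  i=17: X-Z = 24 → Y
  i=18: K-B =  9 → J
  i=19: Y-F = 19 → T
  shifts repeat with period 5: SBYJT

SBYJT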